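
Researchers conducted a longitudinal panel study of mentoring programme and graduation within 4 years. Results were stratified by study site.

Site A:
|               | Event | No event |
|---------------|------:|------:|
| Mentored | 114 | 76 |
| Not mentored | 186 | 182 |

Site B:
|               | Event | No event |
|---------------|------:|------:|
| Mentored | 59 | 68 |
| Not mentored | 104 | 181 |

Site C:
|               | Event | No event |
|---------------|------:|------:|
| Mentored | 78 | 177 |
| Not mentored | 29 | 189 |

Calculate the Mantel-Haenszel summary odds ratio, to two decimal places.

1.77

OR_MH = Σ(aᵢdᵢ/nᵢ) / Σ(bᵢcᵢ/nᵢ), where nᵢ is the stratum total.
Stratum 1 (Site A): n = 558; a·d/n = 114·182/558 = 37.1828; b·c/n = 76·186/558 = 25.3333
Stratum 2 (Site B): n = 412; a·d/n = 59·181/412 = 25.9199; b·c/n = 68·104/412 = 17.1650
Stratum 3 (Site C): n = 473; a·d/n = 78·189/473 = 31.1670; b·c/n = 177·29/473 = 10.8520
OR_MH = (37.1828 + 25.9199 + 31.1670) / (25.3333 + 17.1650 + 10.8520) = 94.2697 / 53.3504 = 1.76699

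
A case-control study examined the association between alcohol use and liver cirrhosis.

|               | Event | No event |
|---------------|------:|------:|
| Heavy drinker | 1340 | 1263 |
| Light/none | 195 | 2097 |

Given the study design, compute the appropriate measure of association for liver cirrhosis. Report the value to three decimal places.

Cells: a = 1340, b = 1263, c = 195, d = 2097.
This is a case-control study: participants were sampled on outcome status, so risks in the source population cannot be estimated directly — relative risk is not valid here. The odds ratio is the appropriate measure.
OR = (a·d)/(b·c) = (1340 × 2097) / (1263 × 195) = 2809980 / 246285 = 11.40946

11.409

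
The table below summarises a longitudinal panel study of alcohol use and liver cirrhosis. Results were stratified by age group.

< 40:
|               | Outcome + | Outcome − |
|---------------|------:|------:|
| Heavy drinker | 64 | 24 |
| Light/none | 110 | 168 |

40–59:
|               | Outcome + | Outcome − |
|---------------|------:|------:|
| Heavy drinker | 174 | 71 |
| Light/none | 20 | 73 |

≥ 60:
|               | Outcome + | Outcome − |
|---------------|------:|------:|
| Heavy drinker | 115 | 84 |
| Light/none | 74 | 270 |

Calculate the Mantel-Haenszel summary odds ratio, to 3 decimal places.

5.430

OR_MH = Σ(aᵢdᵢ/nᵢ) / Σ(bᵢcᵢ/nᵢ), where nᵢ is the stratum total.
Stratum 1 (< 40): n = 366; a·d/n = 64·168/366 = 29.3770; b·c/n = 24·110/366 = 7.2131
Stratum 2 (40–59): n = 338; a·d/n = 174·73/338 = 37.5799; b·c/n = 71·20/338 = 4.2012
Stratum 3 (≥ 60): n = 543; a·d/n = 115·270/543 = 57.1823; b·c/n = 84·74/543 = 11.4475
OR_MH = (29.3770 + 37.5799 + 57.1823) / (7.2131 + 4.2012 + 11.4475) = 124.1393 / 22.8618 = 5.42998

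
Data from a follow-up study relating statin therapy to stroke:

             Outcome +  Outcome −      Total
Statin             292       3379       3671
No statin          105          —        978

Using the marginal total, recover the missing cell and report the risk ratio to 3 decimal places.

0.741

The missing cell is in the unexposed row: 978 − 105 = 873.
So a = 292, b = 3379, c = 105, d = 873.
RR = [a/(a+b)] / [c/(c+d)] = (292/3671) / (105/978) = 0.07954/0.10736 = 0.74088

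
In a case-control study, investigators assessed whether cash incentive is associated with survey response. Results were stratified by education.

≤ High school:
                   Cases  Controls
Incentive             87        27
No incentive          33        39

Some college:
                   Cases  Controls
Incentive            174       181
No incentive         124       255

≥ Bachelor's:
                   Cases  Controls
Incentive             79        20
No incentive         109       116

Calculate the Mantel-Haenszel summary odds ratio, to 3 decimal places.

OR_MH = Σ(aᵢdᵢ/nᵢ) / Σ(bᵢcᵢ/nᵢ), where nᵢ is the stratum total.
Stratum 1 (≤ High school): n = 186; a·d/n = 87·39/186 = 18.2419; b·c/n = 27·33/186 = 4.7903
Stratum 2 (Some college): n = 734; a·d/n = 174·255/734 = 60.4496; b·c/n = 181·124/734 = 30.5777
Stratum 3 (≥ Bachelor's): n = 324; a·d/n = 79·116/324 = 28.2840; b·c/n = 20·109/324 = 6.7284
OR_MH = (18.2419 + 60.4496 + 28.2840) / (4.7903 + 30.5777 + 6.7284) = 106.9755 / 42.0964 = 2.54120

2.541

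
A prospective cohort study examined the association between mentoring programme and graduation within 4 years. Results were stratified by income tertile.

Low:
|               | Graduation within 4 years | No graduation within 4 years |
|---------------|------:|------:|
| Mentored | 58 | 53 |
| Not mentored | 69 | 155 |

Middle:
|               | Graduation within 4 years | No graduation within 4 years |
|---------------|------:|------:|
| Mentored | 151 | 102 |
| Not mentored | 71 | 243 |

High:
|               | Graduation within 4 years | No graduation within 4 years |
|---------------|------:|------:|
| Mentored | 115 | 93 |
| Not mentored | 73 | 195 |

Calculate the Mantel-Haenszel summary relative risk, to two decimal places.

RR_MH = Σ(aᵢ·n₀ᵢ/nᵢ) / Σ(cᵢ·n₁ᵢ/nᵢ), with n₁ᵢ = aᵢ+bᵢ (exposed), n₀ᵢ = cᵢ+dᵢ (unexposed), nᵢ = n₁ᵢ+n₀ᵢ.
Stratum 1 (Low): n₁ = 111, n₀ = 224, n = 335; a·n₀/n = 58·224/335 = 38.7821; c·n₁/n = 69·111/335 = 22.8627
Stratum 2 (Middle): n₁ = 253, n₀ = 314, n = 567; a·n₀/n = 151·314/567 = 83.6226; c·n₁/n = 71·253/567 = 31.6808
Stratum 3 (High): n₁ = 208, n₀ = 268, n = 476; a·n₀/n = 115·268/476 = 64.7479; c·n₁/n = 73·208/476 = 31.8992
RR_MH = (38.7821 + 83.6226 + 64.7479) / (22.8627 + 31.6808 + 31.8992) = 187.1526 / 86.4426 = 2.16505

2.17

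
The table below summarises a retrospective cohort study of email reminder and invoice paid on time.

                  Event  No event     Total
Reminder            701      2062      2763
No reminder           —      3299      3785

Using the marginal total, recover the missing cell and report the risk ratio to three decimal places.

The missing cell is in the unexposed row: 3785 − 3299 = 486.
So a = 701, b = 2062, c = 486, d = 3299.
RR = [a/(a+b)] / [c/(c+d)] = (701/2763) / (486/3785) = 0.25371/0.12840 = 1.97591

1.976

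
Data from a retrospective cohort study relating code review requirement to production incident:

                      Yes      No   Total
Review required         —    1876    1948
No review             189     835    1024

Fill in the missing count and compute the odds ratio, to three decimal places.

0.170

The missing cell is in the exposed row: 1948 − 1876 = 72.
So a = 72, b = 1876, c = 189, d = 835.
OR = (a·d)/(b·c) = (72 × 835) / (1876 × 189) = 60120 / 354564 = 0.16956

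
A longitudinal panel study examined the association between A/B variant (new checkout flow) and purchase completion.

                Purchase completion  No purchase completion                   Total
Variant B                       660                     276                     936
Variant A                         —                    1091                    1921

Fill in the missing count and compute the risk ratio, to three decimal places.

1.632

The missing cell is in the unexposed row: 1921 − 1091 = 830.
So a = 660, b = 276, c = 830, d = 1091.
RR = [a/(a+b)] / [c/(c+d)] = (660/936) / (830/1921) = 0.70513/0.43207 = 1.63199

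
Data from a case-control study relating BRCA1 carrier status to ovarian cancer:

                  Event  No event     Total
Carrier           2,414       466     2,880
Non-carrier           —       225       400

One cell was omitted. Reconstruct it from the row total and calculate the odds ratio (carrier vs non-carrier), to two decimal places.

The missing cell is in the unexposed row: 400 − 225 = 175.
So a = 2414, b = 466, c = 175, d = 225.
OR = (a·d)/(b·c) = (2414 × 225) / (466 × 175) = 543150 / 81550 = 6.66033

6.66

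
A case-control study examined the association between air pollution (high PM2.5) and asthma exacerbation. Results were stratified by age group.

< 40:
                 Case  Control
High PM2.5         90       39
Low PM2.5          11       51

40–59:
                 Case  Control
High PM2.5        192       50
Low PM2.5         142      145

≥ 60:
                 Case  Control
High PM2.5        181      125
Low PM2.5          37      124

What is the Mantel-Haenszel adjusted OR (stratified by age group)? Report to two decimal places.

OR_MH = Σ(aᵢdᵢ/nᵢ) / Σ(bᵢcᵢ/nᵢ), where nᵢ is the stratum total.
Stratum 1 (< 40): n = 191; a·d/n = 90·51/191 = 24.0314; b·c/n = 39·11/191 = 2.2461
Stratum 2 (40–59): n = 529; a·d/n = 192·145/529 = 52.6276; b·c/n = 50·142/529 = 13.4216
Stratum 3 (≥ 60): n = 467; a·d/n = 181·124/467 = 48.0600; b·c/n = 125·37/467 = 9.9036
OR_MH = (24.0314 + 52.6276 + 48.0600) / (2.2461 + 13.4216 + 9.9036) = 124.7190 / 25.5713 = 4.87731

4.88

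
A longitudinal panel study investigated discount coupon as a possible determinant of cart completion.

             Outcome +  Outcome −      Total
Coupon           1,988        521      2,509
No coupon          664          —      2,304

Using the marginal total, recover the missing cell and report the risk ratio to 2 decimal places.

The missing cell is in the unexposed row: 2304 − 664 = 1640.
So a = 1988, b = 521, c = 664, d = 1640.
RR = [a/(a+b)] / [c/(c+d)] = (1988/2509) / (664/2304) = 0.79235/0.28819 = 2.74935

2.75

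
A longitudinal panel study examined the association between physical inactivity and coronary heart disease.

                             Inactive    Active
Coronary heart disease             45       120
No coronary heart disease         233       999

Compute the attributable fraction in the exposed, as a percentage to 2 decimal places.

33.75

Reading the table with exposure as columns: a = 45 (Inactive, case), b = 233 (Inactive, non-case), c = 120 (Active, case), d = 999.
Risk in exposed = 45/278 = 0.16187; risk in unexposed = 120/1119 = 0.10724.
RR = 0.16187/0.10724 = 1.50944
AR% = (RR − 1)/RR × 100 = (1.50944 − 1)/1.50944 × 100 = 33.7504%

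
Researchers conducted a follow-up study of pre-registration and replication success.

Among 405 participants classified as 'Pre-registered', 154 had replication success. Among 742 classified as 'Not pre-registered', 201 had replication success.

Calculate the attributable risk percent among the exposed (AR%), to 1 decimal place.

From the description: a = 154, b = 251, c = 201, d = 541.
Risk in exposed = 154/405 = 0.38025; risk in unexposed = 201/742 = 0.27089.
RR = 0.38025/0.27089 = 1.40370
AR% = (RR − 1)/RR × 100 = (1.40370 − 1)/1.40370 × 100 = 28.7596%

28.8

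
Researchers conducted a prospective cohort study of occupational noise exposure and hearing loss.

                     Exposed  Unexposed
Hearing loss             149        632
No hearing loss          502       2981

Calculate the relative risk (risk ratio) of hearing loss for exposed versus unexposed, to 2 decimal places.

Reading the table with exposure as columns: a = 149 (Exposed, case), b = 502 (Exposed, non-case), c = 632 (Unexposed, case), d = 2981.
Risk in exposed = 149/651 = 0.22888; risk in unexposed = 632/3613 = 0.17492.
RR = 0.22888 / 0.17492 = 1.30845
The risk among the exposed is 1.31 times that among the unexposed.

1.31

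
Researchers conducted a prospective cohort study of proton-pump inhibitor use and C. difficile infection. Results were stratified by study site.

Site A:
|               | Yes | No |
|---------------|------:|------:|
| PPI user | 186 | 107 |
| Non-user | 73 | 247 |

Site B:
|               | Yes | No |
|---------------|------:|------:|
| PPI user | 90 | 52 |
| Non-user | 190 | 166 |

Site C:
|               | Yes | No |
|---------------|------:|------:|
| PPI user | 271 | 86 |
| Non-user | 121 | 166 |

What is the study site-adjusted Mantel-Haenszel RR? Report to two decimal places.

1.81

RR_MH = Σ(aᵢ·n₀ᵢ/nᵢ) / Σ(cᵢ·n₁ᵢ/nᵢ), with n₁ᵢ = aᵢ+bᵢ (exposed), n₀ᵢ = cᵢ+dᵢ (unexposed), nᵢ = n₁ᵢ+n₀ᵢ.
Stratum 1 (Site A): n₁ = 293, n₀ = 320, n = 613; a·n₀/n = 186·320/613 = 97.0962; c·n₁/n = 73·293/613 = 34.8923
Stratum 2 (Site B): n₁ = 142, n₀ = 356, n = 498; a·n₀/n = 90·356/498 = 64.3373; c·n₁/n = 190·142/498 = 54.1767
Stratum 3 (Site C): n₁ = 357, n₀ = 287, n = 644; a·n₀/n = 271·287/644 = 120.7717; c·n₁/n = 121·357/644 = 67.0761
RR_MH = (97.0962 + 64.3373 + 120.7717) / (34.8923 + 54.1767 + 67.0761) = 282.2053 / 156.1451 = 1.80733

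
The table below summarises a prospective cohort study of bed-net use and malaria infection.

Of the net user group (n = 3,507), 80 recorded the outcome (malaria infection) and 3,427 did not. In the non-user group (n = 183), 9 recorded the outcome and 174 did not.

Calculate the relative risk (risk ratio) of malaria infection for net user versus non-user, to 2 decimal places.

0.46

From the description: a = 80, b = 3427, c = 9, d = 174.
Risk in exposed = 80/3507 = 0.02281; risk in unexposed = 9/183 = 0.04918.
RR = 0.02281 / 0.04918 = 0.46383
The risk is 54% lower among the exposed than among the unexposed.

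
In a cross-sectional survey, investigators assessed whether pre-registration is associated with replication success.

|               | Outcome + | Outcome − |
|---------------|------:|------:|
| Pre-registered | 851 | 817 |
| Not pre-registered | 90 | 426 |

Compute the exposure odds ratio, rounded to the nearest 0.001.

4.930

Cells: a = 851, b = 817, c = 90, d = 426.
OR = (a·d)/(b·c) = (851 × 426) / (817 × 90) = 362526 / 73530 = 4.93031
The odds of replication success are about 4.93 times as high in the pre-registered group.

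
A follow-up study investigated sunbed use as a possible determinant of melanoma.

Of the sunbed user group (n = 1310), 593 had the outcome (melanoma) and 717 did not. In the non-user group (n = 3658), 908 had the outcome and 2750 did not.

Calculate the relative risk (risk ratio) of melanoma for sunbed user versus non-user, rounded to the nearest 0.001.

From the description: a = 593, b = 717, c = 908, d = 2750.
Risk in exposed = 593/1310 = 0.45267; risk in unexposed = 908/3658 = 0.24822.
RR = 0.45267 / 0.24822 = 1.82365
The risk among the exposed is 1.82 times that among the unexposed.

1.824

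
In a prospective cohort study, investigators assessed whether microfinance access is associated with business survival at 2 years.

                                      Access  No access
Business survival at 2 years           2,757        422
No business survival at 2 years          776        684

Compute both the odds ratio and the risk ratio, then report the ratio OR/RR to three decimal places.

2.816

Reading the table with exposure as columns: a = 2757 (Access, case), b = 776 (Access, non-case), c = 422 (No access, case), d = 684.
OR = (2757·684)/(776·422) = 1885788/327472 = 5.75862
Risk in exposed = 2757/3533 = 0.78036; risk in unexposed = 422/1106 = 0.38156; RR = 2.04520
OR/RR = 5.75862 / 2.04520 = 2.81568
The outcome is not rare, so the OR lies further from 1 than the RR.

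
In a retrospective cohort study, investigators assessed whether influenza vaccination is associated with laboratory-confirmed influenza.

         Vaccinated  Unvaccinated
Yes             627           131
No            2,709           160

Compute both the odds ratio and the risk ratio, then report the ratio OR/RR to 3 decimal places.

Reading the table with exposure as columns: a = 627 (Vaccinated, case), b = 2709 (Vaccinated, non-case), c = 131 (Unvaccinated, case), d = 160.
OR = (627·160)/(2709·131) = 100320/354879 = 0.28269
Risk in exposed = 627/3336 = 0.18795; risk in unexposed = 131/291 = 0.45017; RR = 0.41751
OR/RR = 0.28269 / 0.41751 = 0.67709
The outcome is not rare, so the OR lies further from 1 than the RR.

0.677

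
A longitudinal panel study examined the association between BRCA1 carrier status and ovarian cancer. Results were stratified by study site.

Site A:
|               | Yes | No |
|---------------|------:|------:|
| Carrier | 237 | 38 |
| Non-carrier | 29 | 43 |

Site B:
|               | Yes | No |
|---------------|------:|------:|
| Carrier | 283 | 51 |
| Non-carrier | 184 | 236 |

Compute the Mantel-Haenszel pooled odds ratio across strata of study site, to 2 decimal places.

7.55

OR_MH = Σ(aᵢdᵢ/nᵢ) / Σ(bᵢcᵢ/nᵢ), where nᵢ is the stratum total.
Stratum 1 (Site A): n = 347; a·d/n = 237·43/347 = 29.3689; b·c/n = 38·29/347 = 3.1758
Stratum 2 (Site B): n = 754; a·d/n = 283·236/754 = 88.5782; b·c/n = 51·184/754 = 12.4456
OR_MH = (29.3689 + 88.5782) / (3.1758 + 12.4456) = 117.9471 / 15.6214 = 7.55035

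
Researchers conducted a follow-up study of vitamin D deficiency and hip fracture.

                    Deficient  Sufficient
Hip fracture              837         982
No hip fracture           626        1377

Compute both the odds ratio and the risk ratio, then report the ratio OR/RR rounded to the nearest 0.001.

1.364

Reading the table with exposure as columns: a = 837 (Deficient, case), b = 626 (Deficient, non-case), c = 982 (Sufficient, case), d = 1377.
OR = (837·1377)/(626·982) = 1152549/614732 = 1.87488
Risk in exposed = 837/1463 = 0.57211; risk in unexposed = 982/2359 = 0.41628; RR = 1.37435
OR/RR = 1.87488 / 1.37435 = 1.36419
The outcome is not rare, so the OR lies further from 1 than the RR.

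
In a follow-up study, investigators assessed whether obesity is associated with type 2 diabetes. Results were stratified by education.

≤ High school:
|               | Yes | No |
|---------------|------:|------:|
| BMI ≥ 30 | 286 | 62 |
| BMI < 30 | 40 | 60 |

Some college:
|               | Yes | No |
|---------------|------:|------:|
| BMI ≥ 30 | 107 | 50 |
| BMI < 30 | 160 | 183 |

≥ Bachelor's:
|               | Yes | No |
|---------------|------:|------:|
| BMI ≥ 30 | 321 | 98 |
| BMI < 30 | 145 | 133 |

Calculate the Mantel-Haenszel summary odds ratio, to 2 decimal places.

3.31

OR_MH = Σ(aᵢdᵢ/nᵢ) / Σ(bᵢcᵢ/nᵢ), where nᵢ is the stratum total.
Stratum 1 (≤ High school): n = 448; a·d/n = 286·60/448 = 38.3036; b·c/n = 62·40/448 = 5.5357
Stratum 2 (Some college): n = 500; a·d/n = 107·183/500 = 39.1620; b·c/n = 50·160/500 = 16.0000
Stratum 3 (≥ Bachelor's): n = 697; a·d/n = 321·133/697 = 61.2525; b·c/n = 98·145/697 = 20.3874
OR_MH = (38.3036 + 39.1620 + 61.2525) / (5.5357 + 16.0000 + 20.3874) = 138.7181 / 41.9231 = 3.30887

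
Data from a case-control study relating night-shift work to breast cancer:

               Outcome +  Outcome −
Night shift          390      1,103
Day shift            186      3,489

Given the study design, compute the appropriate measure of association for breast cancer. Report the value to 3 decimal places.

6.632

Cells: a = 390, b = 1103, c = 186, d = 3489.
This is a case-control study: participants were sampled on outcome status, so risks in the source population cannot be estimated directly — relative risk is not valid here. The odds ratio is the appropriate measure.
OR = (a·d)/(b·c) = (390 × 3489) / (1103 × 186) = 1360710 / 205158 = 6.63250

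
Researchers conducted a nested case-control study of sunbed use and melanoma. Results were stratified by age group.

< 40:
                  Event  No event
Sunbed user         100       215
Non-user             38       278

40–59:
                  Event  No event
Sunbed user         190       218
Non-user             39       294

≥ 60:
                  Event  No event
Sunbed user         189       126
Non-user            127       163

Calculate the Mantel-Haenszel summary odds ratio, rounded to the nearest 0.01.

3.35

OR_MH = Σ(aᵢdᵢ/nᵢ) / Σ(bᵢcᵢ/nᵢ), where nᵢ is the stratum total.
Stratum 1 (< 40): n = 631; a·d/n = 100·278/631 = 44.0571; b·c/n = 215·38/631 = 12.9477
Stratum 2 (40–59): n = 741; a·d/n = 190·294/741 = 75.3846; b·c/n = 218·39/741 = 11.4737
Stratum 3 (≥ 60): n = 605; a·d/n = 189·163/605 = 50.9207; b·c/n = 126·127/605 = 26.4496
OR_MH = (44.0571 + 75.3846 + 50.9207) / (12.9477 + 11.4737 + 26.4496) = 170.3623 / 50.8710 = 3.34891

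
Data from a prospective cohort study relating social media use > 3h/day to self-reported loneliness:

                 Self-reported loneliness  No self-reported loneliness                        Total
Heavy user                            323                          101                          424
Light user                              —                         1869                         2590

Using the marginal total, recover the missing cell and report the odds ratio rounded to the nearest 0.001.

8.290

The missing cell is in the unexposed row: 2590 − 1869 = 721.
So a = 323, b = 101, c = 721, d = 1869.
OR = (a·d)/(b·c) = (323 × 1869) / (101 × 721) = 603687 / 72821 = 8.29001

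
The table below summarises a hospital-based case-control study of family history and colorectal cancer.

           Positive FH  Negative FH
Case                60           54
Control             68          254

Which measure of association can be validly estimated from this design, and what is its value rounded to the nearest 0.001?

Reading the table with exposure as columns: a = 60 (Positive FH, case), b = 68 (Positive FH, non-case), c = 54 (Negative FH, case), d = 254.
This is a hospital-based case-control study: participants were sampled on outcome status, so risks in the source population cannot be estimated directly — relative risk is not valid here. The odds ratio is the appropriate measure.
OR = (a·d)/(b·c) = (60 × 254) / (68 × 54) = 15240 / 3672 = 4.15033

4.150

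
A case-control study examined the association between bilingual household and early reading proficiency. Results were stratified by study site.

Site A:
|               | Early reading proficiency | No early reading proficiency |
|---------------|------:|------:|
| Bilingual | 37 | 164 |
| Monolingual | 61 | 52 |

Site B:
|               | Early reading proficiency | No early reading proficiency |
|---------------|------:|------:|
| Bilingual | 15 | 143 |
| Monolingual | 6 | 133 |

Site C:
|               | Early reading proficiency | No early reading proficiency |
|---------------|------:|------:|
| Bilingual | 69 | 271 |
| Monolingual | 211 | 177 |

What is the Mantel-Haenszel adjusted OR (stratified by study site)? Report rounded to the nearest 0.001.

0.261

OR_MH = Σ(aᵢdᵢ/nᵢ) / Σ(bᵢcᵢ/nᵢ), where nᵢ is the stratum total.
Stratum 1 (Site A): n = 314; a·d/n = 37·52/314 = 6.1274; b·c/n = 164·61/314 = 31.8599
Stratum 2 (Site B): n = 297; a·d/n = 15·133/297 = 6.7172; b·c/n = 143·6/297 = 2.8889
Stratum 3 (Site C): n = 728; a·d/n = 69·177/728 = 16.7761; b·c/n = 271·211/728 = 78.5453
OR_MH = (6.1274 + 6.7172 + 16.7761) / (31.8599 + 2.8889 + 78.5453) = 29.6207 / 113.2941 = 0.26145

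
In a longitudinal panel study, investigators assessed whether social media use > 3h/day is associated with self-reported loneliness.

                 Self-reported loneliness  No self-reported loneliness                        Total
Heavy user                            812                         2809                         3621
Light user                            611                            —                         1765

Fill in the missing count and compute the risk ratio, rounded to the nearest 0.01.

0.65

The missing cell is in the unexposed row: 1765 − 611 = 1154.
So a = 812, b = 2809, c = 611, d = 1154.
RR = [a/(a+b)] / [c/(c+d)] = (812/3621) / (611/1765) = 0.22425/0.34618 = 0.64779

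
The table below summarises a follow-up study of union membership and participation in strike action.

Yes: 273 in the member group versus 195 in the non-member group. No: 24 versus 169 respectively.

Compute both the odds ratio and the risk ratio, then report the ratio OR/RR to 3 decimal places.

5.746

From the description: a = 273, b = 24, c = 195, d = 169.
OR = (273·169)/(24·195) = 46137/4680 = 9.85833
Risk in exposed = 273/297 = 0.91919; risk in unexposed = 195/364 = 0.53571; RR = 1.71582
OR/RR = 9.85833 / 1.71582 = 5.74554
The outcome is not rare, so the OR lies further from 1 than the RR.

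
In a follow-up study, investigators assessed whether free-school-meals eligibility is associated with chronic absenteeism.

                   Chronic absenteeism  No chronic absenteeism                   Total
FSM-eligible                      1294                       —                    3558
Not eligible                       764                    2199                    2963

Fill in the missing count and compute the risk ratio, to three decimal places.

1.410

The missing cell is in the exposed row: 3558 − 1294 = 2264.
So a = 1294, b = 2264, c = 764, d = 2199.
RR = [a/(a+b)] / [c/(c+d)] = (1294/3558) / (764/2963) = 0.36369/0.25785 = 1.41048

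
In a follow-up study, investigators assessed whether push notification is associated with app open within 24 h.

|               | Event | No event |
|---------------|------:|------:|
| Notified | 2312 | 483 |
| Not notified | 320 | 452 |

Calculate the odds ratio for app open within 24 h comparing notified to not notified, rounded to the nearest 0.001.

6.761

Cells: a = 2312, b = 483, c = 320, d = 452.
OR = (a·d)/(b·c) = (2312 × 452) / (483 × 320) = 1045024 / 154560 = 6.76128
The odds of app open within 24 h are about 6.76 times as high in the notified group.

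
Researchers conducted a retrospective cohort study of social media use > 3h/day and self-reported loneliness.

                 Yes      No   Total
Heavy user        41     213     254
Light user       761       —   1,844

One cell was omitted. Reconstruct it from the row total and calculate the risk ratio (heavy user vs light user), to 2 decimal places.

The missing cell is in the unexposed row: 1844 − 761 = 1083.
So a = 41, b = 213, c = 761, d = 1083.
RR = [a/(a+b)] / [c/(c+d)] = (41/254) / (761/1844) = 0.16142/0.41269 = 0.39113

0.39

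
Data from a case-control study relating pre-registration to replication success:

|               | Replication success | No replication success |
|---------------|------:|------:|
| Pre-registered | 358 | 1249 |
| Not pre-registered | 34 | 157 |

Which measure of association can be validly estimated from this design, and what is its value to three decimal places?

Cells: a = 358, b = 1249, c = 34, d = 157.
This is a case-control study: participants were sampled on outcome status, so risks in the source population cannot be estimated directly — relative risk is not valid here. The odds ratio is the appropriate measure.
OR = (a·d)/(b·c) = (358 × 157) / (1249 × 34) = 56206 / 42466 = 1.32355

1.324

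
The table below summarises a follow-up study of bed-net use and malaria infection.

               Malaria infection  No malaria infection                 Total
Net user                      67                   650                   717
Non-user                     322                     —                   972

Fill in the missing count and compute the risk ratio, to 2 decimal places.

The missing cell is in the unexposed row: 972 − 322 = 650.
So a = 67, b = 650, c = 322, d = 650.
RR = [a/(a+b)] / [c/(c+d)] = (67/717) / (322/972) = 0.09344/0.33128 = 0.28208

0.28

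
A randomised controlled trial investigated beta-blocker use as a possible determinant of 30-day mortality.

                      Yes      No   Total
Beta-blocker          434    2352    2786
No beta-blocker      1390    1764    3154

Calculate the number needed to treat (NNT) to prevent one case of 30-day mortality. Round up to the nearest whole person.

Risk in treated group = 434/2786 = 0.15578; risk in control = 1390/3154 = 0.44071.
Absolute risk reduction = 0.44071 − 0.15578 = 0.28493
NNT = 1 / ARR = 1 / 0.28493 = 3.510 → round up → 4

4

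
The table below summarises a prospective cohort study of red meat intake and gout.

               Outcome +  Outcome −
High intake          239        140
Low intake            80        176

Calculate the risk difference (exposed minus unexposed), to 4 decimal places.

Cells: a = 239, b = 140, c = 80, d = 176.
Risk in exposed = 239/379 = 0.630607; risk in unexposed = 80/256 = 0.312500.
Risk difference = 0.630607 − 0.312500 = 0.318107

0.3181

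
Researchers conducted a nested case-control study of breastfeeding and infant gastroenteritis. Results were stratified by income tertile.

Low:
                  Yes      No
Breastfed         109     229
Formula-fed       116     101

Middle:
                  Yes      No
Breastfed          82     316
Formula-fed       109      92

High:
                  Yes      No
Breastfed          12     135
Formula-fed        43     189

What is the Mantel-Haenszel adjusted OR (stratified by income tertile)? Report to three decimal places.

0.318

OR_MH = Σ(aᵢdᵢ/nᵢ) / Σ(bᵢcᵢ/nᵢ), where nᵢ is the stratum total.
Stratum 1 (Low): n = 555; a·d/n = 109·101/555 = 19.8360; b·c/n = 229·116/555 = 47.8631
Stratum 2 (Middle): n = 599; a·d/n = 82·92/599 = 12.5943; b·c/n = 316·109/599 = 57.5025
Stratum 3 (High): n = 379; a·d/n = 12·189/379 = 5.9842; b·c/n = 135·43/379 = 15.3166
OR_MH = (19.8360 + 12.5943 + 5.9842) / (47.8631 + 57.5025 + 15.3166) = 38.4145 / 120.6822 = 0.31831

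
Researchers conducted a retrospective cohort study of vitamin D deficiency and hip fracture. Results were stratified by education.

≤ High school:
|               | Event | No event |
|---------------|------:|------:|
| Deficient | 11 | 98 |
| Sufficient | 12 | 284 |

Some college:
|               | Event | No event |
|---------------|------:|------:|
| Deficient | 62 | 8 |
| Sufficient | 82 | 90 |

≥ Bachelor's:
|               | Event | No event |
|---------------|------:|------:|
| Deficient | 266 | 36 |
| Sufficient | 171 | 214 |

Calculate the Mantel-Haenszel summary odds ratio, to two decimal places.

7.80

OR_MH = Σ(aᵢdᵢ/nᵢ) / Σ(bᵢcᵢ/nᵢ), where nᵢ is the stratum total.
Stratum 1 (≤ High school): n = 405; a·d/n = 11·284/405 = 7.7136; b·c/n = 98·12/405 = 2.9037
Stratum 2 (Some college): n = 242; a·d/n = 62·90/242 = 23.0579; b·c/n = 8·82/242 = 2.7107
Stratum 3 (≥ Bachelor's): n = 687; a·d/n = 266·214/687 = 82.8588; b·c/n = 36·171/687 = 8.9607
OR_MH = (7.7136 + 23.0579 + 82.8588) / (2.9037 + 2.7107 + 8.9607) = 113.6302 / 14.5751 = 7.79616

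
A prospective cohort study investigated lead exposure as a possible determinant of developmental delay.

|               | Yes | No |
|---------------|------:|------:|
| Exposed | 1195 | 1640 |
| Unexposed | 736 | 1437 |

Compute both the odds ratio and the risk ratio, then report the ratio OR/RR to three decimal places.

Cells: a = 1195, b = 1640, c = 736, d = 1437.
OR = (1195·1437)/(1640·736) = 1717215/1207040 = 1.42267
Risk in exposed = 1195/2835 = 0.42152; risk in unexposed = 736/2173 = 0.33870; RR = 1.24451
OR/RR = 1.42267 / 1.24451 = 1.14316
The outcome is not rare, so the OR lies further from 1 than the RR.

1.143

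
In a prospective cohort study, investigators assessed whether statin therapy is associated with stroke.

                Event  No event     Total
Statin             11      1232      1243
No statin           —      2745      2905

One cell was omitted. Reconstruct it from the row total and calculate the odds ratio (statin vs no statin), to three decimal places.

0.153

The missing cell is in the unexposed row: 2905 − 2745 = 160.
So a = 11, b = 1232, c = 160, d = 2745.
OR = (a·d)/(b·c) = (11 × 2745) / (1232 × 160) = 30195 / 197120 = 0.15318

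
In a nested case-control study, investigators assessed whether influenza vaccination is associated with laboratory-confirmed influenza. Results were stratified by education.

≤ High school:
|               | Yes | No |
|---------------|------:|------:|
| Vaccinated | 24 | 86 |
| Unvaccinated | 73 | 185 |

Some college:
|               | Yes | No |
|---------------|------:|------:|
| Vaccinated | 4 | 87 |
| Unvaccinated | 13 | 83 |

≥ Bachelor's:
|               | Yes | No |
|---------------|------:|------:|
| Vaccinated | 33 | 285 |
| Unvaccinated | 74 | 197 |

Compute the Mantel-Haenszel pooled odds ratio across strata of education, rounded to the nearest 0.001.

OR_MH = Σ(aᵢdᵢ/nᵢ) / Σ(bᵢcᵢ/nᵢ), where nᵢ is the stratum total.
Stratum 1 (≤ High school): n = 368; a·d/n = 24·185/368 = 12.0652; b·c/n = 86·73/368 = 17.0598
Stratum 2 (Some college): n = 187; a·d/n = 4·83/187 = 1.7754; b·c/n = 87·13/187 = 6.0481
Stratum 3 (≥ Bachelor's): n = 589; a·d/n = 33·197/589 = 11.0374; b·c/n = 285·74/589 = 35.8065
OR_MH = (12.0652 + 1.7754 + 11.0374) / (17.0598 + 6.0481 + 35.8065) = 24.8780 / 58.9144 = 0.42227

0.422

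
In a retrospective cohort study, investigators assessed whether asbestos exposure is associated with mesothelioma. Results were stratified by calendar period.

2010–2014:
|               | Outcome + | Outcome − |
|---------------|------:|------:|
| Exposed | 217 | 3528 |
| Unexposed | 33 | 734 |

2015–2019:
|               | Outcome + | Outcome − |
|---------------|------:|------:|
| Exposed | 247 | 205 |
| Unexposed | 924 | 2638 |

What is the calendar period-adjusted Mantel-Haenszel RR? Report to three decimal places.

1.948

RR_MH = Σ(aᵢ·n₀ᵢ/nᵢ) / Σ(cᵢ·n₁ᵢ/nᵢ), with n₁ᵢ = aᵢ+bᵢ (exposed), n₀ᵢ = cᵢ+dᵢ (unexposed), nᵢ = n₁ᵢ+n₀ᵢ.
Stratum 1 (2010–2014): n₁ = 3745, n₀ = 767, n = 4512; a·n₀/n = 217·767/4512 = 36.8881; c·n₁/n = 33·3745/4512 = 27.3903
Stratum 2 (2015–2019): n₁ = 452, n₀ = 3562, n = 4014; a·n₀/n = 247·3562/4014 = 219.1863; c·n₁/n = 924·452/4014 = 104.0478
RR_MH = (36.8881 + 219.1863) / (27.3903 + 104.0478) = 256.0744 / 131.4381 = 1.94825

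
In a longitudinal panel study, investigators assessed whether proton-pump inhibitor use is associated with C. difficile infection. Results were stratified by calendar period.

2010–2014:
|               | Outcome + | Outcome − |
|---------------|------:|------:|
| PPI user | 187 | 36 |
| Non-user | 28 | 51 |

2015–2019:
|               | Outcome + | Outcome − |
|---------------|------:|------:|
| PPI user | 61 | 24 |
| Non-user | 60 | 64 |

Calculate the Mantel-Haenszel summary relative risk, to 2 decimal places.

RR_MH = Σ(aᵢ·n₀ᵢ/nᵢ) / Σ(cᵢ·n₁ᵢ/nᵢ), with n₁ᵢ = aᵢ+bᵢ (exposed), n₀ᵢ = cᵢ+dᵢ (unexposed), nᵢ = n₁ᵢ+n₀ᵢ.
Stratum 1 (2010–2014): n₁ = 223, n₀ = 79, n = 302; a·n₀/n = 187·79/302 = 48.9172; c·n₁/n = 28·223/302 = 20.6755
Stratum 2 (2015–2019): n₁ = 85, n₀ = 124, n = 209; a·n₀/n = 61·124/209 = 36.1914; c·n₁/n = 60·85/209 = 24.4019
RR_MH = (48.9172 + 36.1914) / (20.6755 + 24.4019) = 85.1086 / 45.0774 = 1.88805

1.89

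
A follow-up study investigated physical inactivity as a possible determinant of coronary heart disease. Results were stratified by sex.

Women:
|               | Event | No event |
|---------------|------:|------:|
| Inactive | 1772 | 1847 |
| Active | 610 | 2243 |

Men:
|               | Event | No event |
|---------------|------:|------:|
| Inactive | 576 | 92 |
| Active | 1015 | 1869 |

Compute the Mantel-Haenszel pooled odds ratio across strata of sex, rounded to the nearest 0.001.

OR_MH = Σ(aᵢdᵢ/nᵢ) / Σ(bᵢcᵢ/nᵢ), where nᵢ is the stratum total.
Stratum 1 (Women): n = 6472; a·d/n = 1772·2243/6472 = 614.1218; b·c/n = 1847·610/6472 = 174.0837
Stratum 2 (Men): n = 3552; a·d/n = 576·1869/3552 = 303.0811; b·c/n = 92·1015/3552 = 26.2894
OR_MH = (614.1218 + 303.0811) / (174.0837 + 26.2894) = 917.2028 / 200.3732 = 4.57747

4.577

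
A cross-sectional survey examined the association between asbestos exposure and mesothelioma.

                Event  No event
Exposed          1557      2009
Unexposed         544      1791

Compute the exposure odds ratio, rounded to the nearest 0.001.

2.552

Cells: a = 1557, b = 2009, c = 544, d = 1791.
OR = (a·d)/(b·c) = (1557 × 1791) / (2009 × 544) = 2788587 / 1092896 = 2.55156
The odds of mesothelioma are about 2.55 times as high in the exposed group.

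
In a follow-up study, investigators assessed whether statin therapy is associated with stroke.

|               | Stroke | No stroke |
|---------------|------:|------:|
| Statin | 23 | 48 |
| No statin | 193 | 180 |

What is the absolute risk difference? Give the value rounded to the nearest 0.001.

Cells: a = 23, b = 48, c = 193, d = 180.
Risk in exposed = 23/71 = 0.323944; risk in unexposed = 193/373 = 0.517426.
Risk difference = 0.323944 − 0.517426 = -0.193483

-0.193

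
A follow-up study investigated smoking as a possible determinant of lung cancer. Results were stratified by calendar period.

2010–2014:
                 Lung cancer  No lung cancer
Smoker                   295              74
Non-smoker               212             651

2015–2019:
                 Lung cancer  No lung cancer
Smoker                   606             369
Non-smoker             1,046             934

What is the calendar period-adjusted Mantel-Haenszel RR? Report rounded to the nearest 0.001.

1.499

RR_MH = Σ(aᵢ·n₀ᵢ/nᵢ) / Σ(cᵢ·n₁ᵢ/nᵢ), with n₁ᵢ = aᵢ+bᵢ (exposed), n₀ᵢ = cᵢ+dᵢ (unexposed), nᵢ = n₁ᵢ+n₀ᵢ.
Stratum 1 (2010–2014): n₁ = 369, n₀ = 863, n = 1232; a·n₀/n = 295·863/1232 = 206.6437; c·n₁/n = 212·369/1232 = 63.4968
Stratum 2 (2015–2019): n₁ = 975, n₀ = 1980, n = 2955; a·n₀/n = 606·1980/2955 = 406.0508; c·n₁/n = 1046·975/2955 = 345.1269
RR_MH = (206.6437 + 406.0508) / (63.4968 + 345.1269) = 612.6944 / 408.6237 = 1.49941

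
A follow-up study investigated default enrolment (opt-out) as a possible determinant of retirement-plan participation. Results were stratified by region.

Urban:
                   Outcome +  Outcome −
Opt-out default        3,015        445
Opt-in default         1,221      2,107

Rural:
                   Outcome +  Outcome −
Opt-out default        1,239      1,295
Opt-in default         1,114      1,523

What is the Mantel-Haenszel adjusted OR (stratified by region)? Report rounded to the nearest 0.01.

3.62

OR_MH = Σ(aᵢdᵢ/nᵢ) / Σ(bᵢcᵢ/nᵢ), where nᵢ is the stratum total.
Stratum 1 (Urban): n = 6788; a·d/n = 3015·2107/6788 = 935.8581; b·c/n = 445·1221/6788 = 80.0449
Stratum 2 (Rural): n = 5171; a·d/n = 1239·1523/5171 = 364.9192; b·c/n = 1295·1114/5171 = 278.9847
OR_MH = (935.8581 + 364.9192) / (80.0449 + 278.9847) = 1300.7773 / 359.0297 = 3.62304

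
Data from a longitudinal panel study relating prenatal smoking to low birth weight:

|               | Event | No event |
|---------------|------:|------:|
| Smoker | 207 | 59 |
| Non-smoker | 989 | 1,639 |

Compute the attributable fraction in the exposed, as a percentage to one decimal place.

51.6

Cells: a = 207, b = 59, c = 989, d = 1639.
Risk in exposed = 207/266 = 0.77820; risk in unexposed = 989/2628 = 0.37633.
RR = 0.77820/0.37633 = 2.06784
AR% = (RR − 1)/RR × 100 = (2.06784 − 1)/2.06784 × 100 = 51.6405%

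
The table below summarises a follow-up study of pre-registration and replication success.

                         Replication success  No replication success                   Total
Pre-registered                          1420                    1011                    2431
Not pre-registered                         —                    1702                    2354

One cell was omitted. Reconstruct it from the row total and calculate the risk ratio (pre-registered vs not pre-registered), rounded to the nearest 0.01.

2.11

The missing cell is in the unexposed row: 2354 − 1702 = 652.
So a = 1420, b = 1011, c = 652, d = 1702.
RR = [a/(a+b)] / [c/(c+d)] = (1420/2431) / (652/2354) = 0.58412/0.27698 = 2.10893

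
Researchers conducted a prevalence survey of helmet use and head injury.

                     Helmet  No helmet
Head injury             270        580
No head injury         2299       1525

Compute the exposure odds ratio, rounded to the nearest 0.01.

Reading the table with exposure as columns: a = 270 (Helmet, case), b = 2299 (Helmet, non-case), c = 580 (No helmet, case), d = 1525.
OR = (a·d)/(b·c) = (270 × 1525) / (2299 × 580) = 411750 / 1333420 = 0.30879
Exposure is associated with lower odds of head injury (OR = 0.31 < 1).

0.31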